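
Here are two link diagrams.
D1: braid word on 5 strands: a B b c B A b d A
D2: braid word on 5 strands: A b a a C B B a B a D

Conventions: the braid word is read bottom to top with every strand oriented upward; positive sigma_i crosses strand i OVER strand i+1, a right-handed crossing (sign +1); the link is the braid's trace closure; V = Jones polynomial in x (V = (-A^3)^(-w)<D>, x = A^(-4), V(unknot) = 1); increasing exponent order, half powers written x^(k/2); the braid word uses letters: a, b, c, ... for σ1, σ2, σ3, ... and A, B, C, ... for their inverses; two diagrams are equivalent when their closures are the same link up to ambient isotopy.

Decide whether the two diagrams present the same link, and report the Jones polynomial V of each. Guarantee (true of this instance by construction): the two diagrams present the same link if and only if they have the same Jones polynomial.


same link: no
V(D1) = -x^(-1/2) - x^(1/2)  [9 crossings, <D> = A + A^5, w = +1]
V(D2) = -x^(-3/2) - 2x^(1/2) + x^(3/2) - x^(5/2) + x^(7/2)  (w -1, c 11, <D> = -A^-17 + A^-13 - A^-9 + 2A^-5 + A^3)
note: comparing 2 Jones polynomials yields 2 groups


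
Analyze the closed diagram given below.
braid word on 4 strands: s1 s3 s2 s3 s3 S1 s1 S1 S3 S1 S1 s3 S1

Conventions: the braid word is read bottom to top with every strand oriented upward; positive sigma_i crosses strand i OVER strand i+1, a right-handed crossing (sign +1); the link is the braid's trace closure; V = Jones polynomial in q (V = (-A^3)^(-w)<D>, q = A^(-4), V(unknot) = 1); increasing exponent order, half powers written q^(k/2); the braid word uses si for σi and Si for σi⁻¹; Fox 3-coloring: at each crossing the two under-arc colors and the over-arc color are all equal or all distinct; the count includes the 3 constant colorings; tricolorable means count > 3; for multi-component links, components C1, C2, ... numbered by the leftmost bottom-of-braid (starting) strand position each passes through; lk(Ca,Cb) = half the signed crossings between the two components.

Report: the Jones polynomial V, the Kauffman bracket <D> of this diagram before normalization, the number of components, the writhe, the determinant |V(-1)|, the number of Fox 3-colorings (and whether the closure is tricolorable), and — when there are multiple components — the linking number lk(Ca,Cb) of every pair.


Jones polynomial: V(q) = -q^-3 + q^-2 - q^-1 + 3 - q + q^2 - q^3
<D> = A^-9 - A^-5 + A^-1 - 3A^3 + A^7 - A^11 + A^15; writhe +1
components 1, writhe +1 (13 crossings)
3-colorings: 27 of 3^13, det 9 — tricolorable
note: |V(-1)| = 9: so tricolorable, since 3 divides 9


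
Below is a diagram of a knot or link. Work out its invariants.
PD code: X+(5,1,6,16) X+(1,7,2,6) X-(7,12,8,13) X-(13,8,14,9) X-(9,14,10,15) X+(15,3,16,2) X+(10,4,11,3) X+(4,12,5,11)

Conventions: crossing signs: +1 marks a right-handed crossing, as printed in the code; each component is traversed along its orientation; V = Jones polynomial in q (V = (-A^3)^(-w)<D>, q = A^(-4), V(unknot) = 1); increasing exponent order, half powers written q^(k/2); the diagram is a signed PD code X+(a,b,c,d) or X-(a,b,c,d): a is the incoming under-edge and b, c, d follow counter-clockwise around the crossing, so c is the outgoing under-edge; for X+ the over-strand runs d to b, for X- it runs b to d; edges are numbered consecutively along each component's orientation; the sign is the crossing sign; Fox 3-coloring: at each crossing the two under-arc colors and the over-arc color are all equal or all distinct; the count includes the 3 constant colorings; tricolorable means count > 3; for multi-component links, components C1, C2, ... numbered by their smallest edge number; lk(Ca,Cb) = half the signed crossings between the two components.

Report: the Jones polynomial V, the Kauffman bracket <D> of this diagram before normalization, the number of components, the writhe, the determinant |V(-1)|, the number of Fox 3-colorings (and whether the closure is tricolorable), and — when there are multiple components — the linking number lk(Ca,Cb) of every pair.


V = -q^-1 + 2 - q + 2q^2 - q^3 + q^4 - q^5
<D> = -A^-14 + A^-10 - A^-6 + 2A^-2 - A^2 + 2A^6 - A^10 (w = +2)
1 component over 8 crossings, w = +2
9 Fox colorings among 3^8, |V(-1)| = 9: tricolorable
why: V spans 6 powers of q: at least 6 crossings in any diagram


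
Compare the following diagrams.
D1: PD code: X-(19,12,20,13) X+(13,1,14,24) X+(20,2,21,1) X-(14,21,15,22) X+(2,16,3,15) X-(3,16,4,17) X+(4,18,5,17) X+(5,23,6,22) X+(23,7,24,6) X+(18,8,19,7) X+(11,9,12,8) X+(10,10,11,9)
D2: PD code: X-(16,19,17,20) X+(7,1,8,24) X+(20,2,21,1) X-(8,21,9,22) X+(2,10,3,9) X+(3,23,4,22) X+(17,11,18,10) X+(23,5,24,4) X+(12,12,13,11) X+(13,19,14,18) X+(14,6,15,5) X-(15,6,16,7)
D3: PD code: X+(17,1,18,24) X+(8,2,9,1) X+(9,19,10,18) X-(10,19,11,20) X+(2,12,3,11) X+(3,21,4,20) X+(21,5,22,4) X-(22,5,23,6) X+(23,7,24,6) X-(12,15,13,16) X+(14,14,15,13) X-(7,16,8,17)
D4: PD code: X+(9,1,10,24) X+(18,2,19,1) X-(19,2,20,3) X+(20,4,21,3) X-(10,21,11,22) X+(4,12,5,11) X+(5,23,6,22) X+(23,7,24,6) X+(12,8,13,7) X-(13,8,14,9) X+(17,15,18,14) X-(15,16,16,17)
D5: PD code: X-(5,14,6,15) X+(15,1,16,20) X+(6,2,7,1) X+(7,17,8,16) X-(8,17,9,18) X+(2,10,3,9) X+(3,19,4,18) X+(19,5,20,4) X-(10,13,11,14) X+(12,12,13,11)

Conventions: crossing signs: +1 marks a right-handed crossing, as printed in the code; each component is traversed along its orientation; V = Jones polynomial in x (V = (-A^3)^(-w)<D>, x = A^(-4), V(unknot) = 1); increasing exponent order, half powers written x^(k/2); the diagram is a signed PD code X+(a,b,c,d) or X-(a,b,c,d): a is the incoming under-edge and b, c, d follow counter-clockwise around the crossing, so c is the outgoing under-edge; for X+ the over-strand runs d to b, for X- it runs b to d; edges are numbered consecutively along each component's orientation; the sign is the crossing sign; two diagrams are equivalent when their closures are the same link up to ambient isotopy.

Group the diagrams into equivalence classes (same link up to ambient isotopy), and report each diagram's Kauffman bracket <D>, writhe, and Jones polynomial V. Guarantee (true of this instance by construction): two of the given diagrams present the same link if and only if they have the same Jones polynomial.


classes: {D1, D2, D3, D4, D5}
V(D1) = x - x^2 + 2x^3 - x^4 + x^5 - x^6  [12 crossings, <D> = -A^-6 + A^-2 - A^2 + 2A^6 - A^10 + A^14, w = +6]
V(D2) = x - x^2 + 2x^3 - x^4 + x^5 - x^6  (w +6, c 12, <D> = -A^-6 + A^-2 - A^2 + 2A^6 - A^10 + A^14)
V(D3) = x - x^2 + 2x^3 - x^4 + x^5 - x^6  (w +4, c 12, <D> = -A^-12 + A^-8 - A^-4 + 2 - A^4 + A^8)
V(D4) = x - x^2 + 2x^3 - x^4 + x^5 - x^6  [12 crossings, <D> = -A^-12 + A^-8 - A^-4 + 2 - A^4 + A^8, w = +4]
V(D5) = x - x^2 + 2x^3 - x^4 + x^5 - x^6  (w +4, c 10, <D> = -A^-12 + A^-8 - A^-4 + 2 - A^4 + A^8)
note: one V(x) for all 5 diagrams — one class (guaranteed)


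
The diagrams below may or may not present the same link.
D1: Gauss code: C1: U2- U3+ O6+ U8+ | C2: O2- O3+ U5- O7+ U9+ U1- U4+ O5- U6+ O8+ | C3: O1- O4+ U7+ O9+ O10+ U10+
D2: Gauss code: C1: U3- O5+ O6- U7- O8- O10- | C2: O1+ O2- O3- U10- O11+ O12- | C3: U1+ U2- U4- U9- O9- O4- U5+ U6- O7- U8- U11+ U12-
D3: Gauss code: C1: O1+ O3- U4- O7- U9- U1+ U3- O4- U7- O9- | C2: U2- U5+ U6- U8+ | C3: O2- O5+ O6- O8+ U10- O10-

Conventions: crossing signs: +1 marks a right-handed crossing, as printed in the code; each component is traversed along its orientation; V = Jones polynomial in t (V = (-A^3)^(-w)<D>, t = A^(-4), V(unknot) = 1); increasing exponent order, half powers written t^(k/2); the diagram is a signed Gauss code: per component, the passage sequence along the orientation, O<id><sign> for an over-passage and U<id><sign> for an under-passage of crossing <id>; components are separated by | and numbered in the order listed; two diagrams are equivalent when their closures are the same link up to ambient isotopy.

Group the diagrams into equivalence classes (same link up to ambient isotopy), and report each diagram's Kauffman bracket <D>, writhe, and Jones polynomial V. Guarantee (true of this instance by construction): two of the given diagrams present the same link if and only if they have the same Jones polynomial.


grouping into links: {D1} | {D2} | {D3}
V(D1) = t + 2t^3 + t^5  (w +4, c 10, <D> = A^-8 + 2 + A^8)
V(D2) = t^-5 + 2t^-3 + t^-1  [12 crossings, <D> = A^-14 + 2A^-6 + A^2, w = -6]
V(D3) = -t^-5 - t^-4 + t^-3 + 2t^-2 + 2t^-1 + 1  [10 crossings, <D> = A^-12 + 2A^-8 + 2A^-4 + 1 - A^4 - A^8, w = -4]
why: 3 classes among 3 diagrams; unequal V(t) rules out equality


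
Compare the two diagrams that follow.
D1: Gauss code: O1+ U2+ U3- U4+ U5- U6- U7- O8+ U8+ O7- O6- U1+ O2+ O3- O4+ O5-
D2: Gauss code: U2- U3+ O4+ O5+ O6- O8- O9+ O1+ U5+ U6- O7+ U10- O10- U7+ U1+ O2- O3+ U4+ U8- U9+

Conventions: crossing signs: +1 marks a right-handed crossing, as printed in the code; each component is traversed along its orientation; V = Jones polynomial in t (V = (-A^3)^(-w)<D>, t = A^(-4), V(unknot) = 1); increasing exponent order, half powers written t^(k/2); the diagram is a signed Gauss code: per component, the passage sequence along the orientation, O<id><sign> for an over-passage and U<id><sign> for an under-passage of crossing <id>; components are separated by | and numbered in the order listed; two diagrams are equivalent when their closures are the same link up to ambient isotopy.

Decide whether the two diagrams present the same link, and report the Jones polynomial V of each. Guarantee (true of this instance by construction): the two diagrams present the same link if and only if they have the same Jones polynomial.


equivalent: yes
V(D1) = 1  (w 0, c 8, <D> = 1)
D2 (bracket A^6; 10 crossings at w = +2): V = 1
why: all 2 diagrams share one V(t), hence one class


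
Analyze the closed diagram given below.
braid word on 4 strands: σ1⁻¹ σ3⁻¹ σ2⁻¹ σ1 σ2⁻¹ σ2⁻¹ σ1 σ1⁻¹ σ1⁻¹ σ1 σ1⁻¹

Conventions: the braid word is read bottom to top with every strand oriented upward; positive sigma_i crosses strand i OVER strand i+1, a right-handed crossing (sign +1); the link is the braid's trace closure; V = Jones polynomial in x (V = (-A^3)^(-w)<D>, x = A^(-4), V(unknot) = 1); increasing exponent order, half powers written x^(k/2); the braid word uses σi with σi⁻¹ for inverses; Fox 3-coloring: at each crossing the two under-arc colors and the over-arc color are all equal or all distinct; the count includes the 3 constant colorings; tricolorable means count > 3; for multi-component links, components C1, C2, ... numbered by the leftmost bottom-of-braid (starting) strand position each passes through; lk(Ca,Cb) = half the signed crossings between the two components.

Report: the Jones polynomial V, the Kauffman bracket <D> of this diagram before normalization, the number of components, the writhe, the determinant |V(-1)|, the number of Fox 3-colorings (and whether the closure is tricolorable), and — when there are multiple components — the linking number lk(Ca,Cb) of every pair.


V(x) = -x^-6 + x^-5 - x^-4 + 2x^-3 - x^-2 + x^-1
bracket: -A^-11 + A^-7 - 2A^-3 + A - A^5 + A^9, w = -5
1 component, writhe -5, over 11 crossings
det 7, colorings 3 of 3^11 — not tricolorable
observation: V spans 5 powers of x: at least 5 crossings in any diagram


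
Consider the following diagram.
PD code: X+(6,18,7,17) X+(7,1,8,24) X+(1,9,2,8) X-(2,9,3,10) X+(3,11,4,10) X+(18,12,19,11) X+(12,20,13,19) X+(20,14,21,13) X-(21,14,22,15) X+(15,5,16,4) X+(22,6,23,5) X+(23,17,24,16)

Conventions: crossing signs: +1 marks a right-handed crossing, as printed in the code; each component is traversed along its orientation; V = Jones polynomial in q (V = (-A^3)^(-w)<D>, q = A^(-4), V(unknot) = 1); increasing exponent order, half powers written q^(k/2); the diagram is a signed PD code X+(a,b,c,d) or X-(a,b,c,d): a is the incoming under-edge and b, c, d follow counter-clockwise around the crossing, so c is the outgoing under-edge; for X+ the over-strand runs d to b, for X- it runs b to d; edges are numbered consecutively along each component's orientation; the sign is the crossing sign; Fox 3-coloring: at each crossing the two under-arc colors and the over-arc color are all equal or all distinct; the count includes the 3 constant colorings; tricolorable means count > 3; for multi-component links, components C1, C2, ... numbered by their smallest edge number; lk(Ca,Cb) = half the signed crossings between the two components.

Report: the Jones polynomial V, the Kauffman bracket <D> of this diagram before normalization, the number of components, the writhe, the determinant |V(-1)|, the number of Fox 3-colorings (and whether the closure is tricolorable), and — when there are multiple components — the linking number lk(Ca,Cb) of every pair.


V(q) = q^3 + q^5 - q^8
bracket: -A^-8 + A^4 + A^12, w = +8
1 component, writhe +8, over 12 crossings
det 3, colorings 9 of 3^12 — tricolorable
observation: the span of V is 5, forcing >= 5 crossings in any diagram


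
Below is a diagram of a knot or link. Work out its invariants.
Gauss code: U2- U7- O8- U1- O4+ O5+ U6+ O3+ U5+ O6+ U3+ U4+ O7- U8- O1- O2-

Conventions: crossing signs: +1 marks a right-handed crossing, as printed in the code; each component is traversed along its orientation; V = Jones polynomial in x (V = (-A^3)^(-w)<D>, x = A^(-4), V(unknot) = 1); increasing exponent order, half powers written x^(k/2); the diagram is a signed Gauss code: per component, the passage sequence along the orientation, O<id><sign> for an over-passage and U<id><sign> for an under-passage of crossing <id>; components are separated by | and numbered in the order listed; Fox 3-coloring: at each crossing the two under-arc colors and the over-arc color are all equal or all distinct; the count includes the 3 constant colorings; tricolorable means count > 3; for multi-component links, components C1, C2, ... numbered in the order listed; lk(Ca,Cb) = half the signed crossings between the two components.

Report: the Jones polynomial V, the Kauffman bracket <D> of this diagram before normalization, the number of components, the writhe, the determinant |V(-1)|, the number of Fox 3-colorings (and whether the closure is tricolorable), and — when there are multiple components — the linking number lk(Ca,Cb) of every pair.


V(x) = -x^-3 + x^-2 - x^-1 + 3 - x + x^2 - x^3
bracket: -A^-12 + A^-8 - A^-4 + 3 - A^4 + A^8 - A^12, w = 0
1 component, writhe 0, over 8 crossings
det 9, colorings 27 of 3^8 — tricolorable
observation: the span of V is 6, forcing >= 6 crossings in any diagram


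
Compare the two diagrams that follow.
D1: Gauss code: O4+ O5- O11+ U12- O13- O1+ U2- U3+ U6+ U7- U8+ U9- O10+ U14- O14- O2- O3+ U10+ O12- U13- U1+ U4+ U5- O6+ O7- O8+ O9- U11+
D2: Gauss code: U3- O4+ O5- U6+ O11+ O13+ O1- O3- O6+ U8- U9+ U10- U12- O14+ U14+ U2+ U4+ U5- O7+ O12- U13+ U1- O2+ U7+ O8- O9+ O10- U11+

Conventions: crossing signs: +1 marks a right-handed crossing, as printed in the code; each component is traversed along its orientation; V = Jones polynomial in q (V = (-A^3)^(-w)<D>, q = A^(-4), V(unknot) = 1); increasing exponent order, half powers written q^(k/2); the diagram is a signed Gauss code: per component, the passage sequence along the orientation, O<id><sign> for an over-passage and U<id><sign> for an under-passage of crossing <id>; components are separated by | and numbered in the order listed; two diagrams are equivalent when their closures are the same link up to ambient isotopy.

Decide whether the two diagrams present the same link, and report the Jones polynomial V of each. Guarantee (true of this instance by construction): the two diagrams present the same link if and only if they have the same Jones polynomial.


same link: yes
V(D1) = 1  [14 crossings, <D> = 1, w = 0]
V(D2) = 1  (w +2, c 14, <D> = A^6)
note: from 14 to 14 crossings by R-moves: one link, two diagrams


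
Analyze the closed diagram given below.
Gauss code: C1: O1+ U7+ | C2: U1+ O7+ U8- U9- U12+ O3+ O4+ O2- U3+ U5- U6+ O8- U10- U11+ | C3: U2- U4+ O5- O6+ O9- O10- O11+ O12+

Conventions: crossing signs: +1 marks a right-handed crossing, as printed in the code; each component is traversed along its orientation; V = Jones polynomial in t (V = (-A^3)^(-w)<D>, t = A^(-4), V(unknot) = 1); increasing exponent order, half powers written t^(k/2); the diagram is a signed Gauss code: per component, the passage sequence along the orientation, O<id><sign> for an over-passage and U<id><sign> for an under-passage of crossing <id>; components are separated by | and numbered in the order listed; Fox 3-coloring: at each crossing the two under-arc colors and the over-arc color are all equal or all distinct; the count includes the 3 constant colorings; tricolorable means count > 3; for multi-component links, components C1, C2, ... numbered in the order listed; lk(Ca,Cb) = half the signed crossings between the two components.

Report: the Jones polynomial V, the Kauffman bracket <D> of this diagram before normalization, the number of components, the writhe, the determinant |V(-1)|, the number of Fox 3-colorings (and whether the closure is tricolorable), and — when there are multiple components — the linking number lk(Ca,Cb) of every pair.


V = 1 + t + t^2 + t^3
<D> = A^-6 + A^-2 + A^2 + A^6 (w = +2)
3 components over 12 crossings, w = +2
lk(C1,C2): +1
lk(C1,C3) = 0
linking number lk(C2,C3) = 0
9 Fox colorings among 3^12, |V(-1)| = 0: tricolorable
why: det 0 = |V(-1)|; divisible by 3, so tricolorable


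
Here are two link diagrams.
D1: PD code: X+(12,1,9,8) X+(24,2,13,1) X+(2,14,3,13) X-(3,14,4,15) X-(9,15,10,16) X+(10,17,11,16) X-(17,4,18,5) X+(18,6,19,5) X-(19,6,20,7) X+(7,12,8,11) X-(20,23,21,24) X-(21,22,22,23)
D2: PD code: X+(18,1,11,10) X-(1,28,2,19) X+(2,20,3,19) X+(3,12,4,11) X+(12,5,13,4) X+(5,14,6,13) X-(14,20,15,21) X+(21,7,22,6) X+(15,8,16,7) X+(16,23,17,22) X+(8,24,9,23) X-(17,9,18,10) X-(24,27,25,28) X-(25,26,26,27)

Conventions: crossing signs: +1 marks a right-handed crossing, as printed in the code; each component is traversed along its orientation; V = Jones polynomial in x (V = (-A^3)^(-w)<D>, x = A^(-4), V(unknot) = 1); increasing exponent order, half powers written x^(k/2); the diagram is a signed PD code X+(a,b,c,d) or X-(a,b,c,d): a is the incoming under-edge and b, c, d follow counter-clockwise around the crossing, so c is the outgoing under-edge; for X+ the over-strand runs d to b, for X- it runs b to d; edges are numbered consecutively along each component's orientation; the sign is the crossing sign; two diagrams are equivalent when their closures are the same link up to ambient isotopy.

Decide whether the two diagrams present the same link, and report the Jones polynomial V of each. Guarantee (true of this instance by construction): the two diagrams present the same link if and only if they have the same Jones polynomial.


equivalent: no
V(D1) = 1 + x + x^2 + x^3  (w 0, c 12, <D> = A^-12 + A^-8 + A^-4 + 1)
V(D2) = x^2 + 2x^4 - x^5 + 2x^6 - x^7 + x^8  [14 crossings, <D> = A^-20 - A^-16 + 2A^-12 - A^-8 + 2A^-4 + A^4, w = +4]
key observation: 2 classes among 2 diagrams; unequal V(x) rules out equality


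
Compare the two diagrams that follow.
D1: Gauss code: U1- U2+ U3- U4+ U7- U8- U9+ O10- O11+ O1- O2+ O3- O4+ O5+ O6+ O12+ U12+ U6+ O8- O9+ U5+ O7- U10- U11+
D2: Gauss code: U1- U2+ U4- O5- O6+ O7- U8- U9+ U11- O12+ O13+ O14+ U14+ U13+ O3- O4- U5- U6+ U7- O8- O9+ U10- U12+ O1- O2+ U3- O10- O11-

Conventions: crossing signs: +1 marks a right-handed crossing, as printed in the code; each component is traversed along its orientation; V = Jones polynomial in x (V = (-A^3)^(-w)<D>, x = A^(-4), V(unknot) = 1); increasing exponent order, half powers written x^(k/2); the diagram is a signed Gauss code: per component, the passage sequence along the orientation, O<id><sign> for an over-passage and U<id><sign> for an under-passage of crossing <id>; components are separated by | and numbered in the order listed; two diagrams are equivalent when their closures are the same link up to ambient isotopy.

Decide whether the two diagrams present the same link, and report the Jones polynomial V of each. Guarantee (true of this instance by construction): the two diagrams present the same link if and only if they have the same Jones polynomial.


same link: no
V(D1) = 1  [12 crossings, <D> = A^6, w = +2]
V(D2) = -x^-4 + x^-3 + x^-1  [14 crossings, <D> = A^-2 + A^6 - A^10, w = -2]
insight: 2 classes among 2 diagrams; unequal V(x) rules out equality


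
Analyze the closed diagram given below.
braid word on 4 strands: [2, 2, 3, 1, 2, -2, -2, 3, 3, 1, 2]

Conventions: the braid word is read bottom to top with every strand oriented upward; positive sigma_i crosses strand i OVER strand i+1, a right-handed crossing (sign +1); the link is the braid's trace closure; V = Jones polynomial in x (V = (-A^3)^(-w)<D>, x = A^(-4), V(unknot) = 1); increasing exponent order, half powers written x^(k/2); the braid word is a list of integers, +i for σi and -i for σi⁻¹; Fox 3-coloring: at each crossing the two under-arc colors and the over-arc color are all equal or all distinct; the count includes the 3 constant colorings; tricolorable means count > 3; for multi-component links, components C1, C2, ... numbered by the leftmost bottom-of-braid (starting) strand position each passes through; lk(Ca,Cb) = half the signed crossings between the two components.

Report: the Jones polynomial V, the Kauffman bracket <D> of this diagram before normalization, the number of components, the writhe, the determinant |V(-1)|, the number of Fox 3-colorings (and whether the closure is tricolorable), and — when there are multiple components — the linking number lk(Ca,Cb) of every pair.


Jones polynomial: V(x) = x^2 - 2x^3 + 5x^4 - 5x^5 + 6x^6 - 6x^7 + 4x^8 - 3x^9 + x^10
<D> = -A^-19 + 3A^-15 - 4A^-11 + 6A^-7 - 6A^-3 + 5A - 5A^5 + 2A^9 - A^13; writhe +7
components 1, writhe +7 (11 crossings)
3-colorings: 9 of 3^11, det 33 — tricolorable
note: |V(-1)| = 33: so tricolorable, since 3 divides 33


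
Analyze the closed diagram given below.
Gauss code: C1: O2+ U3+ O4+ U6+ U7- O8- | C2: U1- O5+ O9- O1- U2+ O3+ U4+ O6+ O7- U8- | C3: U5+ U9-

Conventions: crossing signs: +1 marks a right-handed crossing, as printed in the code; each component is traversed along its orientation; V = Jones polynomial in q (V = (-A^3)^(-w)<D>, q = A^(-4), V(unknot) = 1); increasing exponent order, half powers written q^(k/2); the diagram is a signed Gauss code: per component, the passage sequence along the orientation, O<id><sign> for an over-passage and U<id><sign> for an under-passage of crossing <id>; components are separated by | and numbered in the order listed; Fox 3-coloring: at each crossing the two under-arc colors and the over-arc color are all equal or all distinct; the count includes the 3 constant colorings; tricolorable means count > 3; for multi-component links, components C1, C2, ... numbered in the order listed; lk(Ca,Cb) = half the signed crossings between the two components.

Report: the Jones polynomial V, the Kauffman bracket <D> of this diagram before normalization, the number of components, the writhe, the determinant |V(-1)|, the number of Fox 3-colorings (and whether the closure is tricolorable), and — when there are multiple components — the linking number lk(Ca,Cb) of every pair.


V = 1 + q + q^2 + q^3
<D> = -A^-9 - A^-5 - A^-1 - A^3 (w = +1)
3 components over 9 crossings, w = +1
lk(C1,C2): +1
lk(C1,C3) = 0
linking number lk(C2,C3) = 0
9 Fox colorings among 3^9, |V(-1)| = 0: tricolorable
why: |V(-1)| = 0: so tricolorable, since 3 divides 0


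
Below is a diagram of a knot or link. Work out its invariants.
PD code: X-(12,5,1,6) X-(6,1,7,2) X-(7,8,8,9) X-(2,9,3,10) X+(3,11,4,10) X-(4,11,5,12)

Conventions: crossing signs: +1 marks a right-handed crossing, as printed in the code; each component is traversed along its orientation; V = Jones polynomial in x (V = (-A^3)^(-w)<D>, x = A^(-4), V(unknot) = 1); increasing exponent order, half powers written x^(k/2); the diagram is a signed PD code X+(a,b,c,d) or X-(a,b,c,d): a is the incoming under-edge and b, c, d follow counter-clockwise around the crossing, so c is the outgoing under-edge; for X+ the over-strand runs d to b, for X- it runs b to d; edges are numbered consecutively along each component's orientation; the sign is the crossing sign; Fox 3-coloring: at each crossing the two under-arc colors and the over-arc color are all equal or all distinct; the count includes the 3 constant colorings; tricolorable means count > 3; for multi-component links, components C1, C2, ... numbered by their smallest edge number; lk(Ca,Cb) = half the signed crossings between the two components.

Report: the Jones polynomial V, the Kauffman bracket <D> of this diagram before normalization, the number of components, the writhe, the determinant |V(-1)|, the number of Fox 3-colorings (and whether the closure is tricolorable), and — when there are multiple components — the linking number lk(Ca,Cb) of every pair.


V = -x^-4 + x^-3 + x^-1
<D> = A^-8 + 1 - A^4 (w = -4)
1 component over 6 crossings, w = -4
9 Fox colorings among 3^6, |V(-1)| = 3: tricolorable
why: det 3 = |V(-1)|; divisible by 3, so tricolorable


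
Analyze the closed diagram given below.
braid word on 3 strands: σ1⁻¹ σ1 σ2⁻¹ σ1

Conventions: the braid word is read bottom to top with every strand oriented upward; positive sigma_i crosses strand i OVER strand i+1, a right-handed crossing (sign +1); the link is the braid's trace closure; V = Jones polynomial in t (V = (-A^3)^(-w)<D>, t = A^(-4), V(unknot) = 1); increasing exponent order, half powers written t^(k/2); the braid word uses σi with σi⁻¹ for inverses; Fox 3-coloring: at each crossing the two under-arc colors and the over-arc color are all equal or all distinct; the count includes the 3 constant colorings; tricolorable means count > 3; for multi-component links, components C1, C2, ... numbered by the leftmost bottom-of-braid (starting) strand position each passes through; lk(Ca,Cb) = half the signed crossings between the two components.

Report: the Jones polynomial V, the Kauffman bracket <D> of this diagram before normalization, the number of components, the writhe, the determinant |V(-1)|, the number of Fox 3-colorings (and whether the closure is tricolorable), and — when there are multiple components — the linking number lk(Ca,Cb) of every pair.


V = 1
<D> = 1 (w = 0)
1 component over 4 crossings, w = 0
3 Fox colorings among 3^4, |V(-1)| = 1: not tricolorable
why: free reduction leaves σ2⁻¹ σ1 of the original 4 letters


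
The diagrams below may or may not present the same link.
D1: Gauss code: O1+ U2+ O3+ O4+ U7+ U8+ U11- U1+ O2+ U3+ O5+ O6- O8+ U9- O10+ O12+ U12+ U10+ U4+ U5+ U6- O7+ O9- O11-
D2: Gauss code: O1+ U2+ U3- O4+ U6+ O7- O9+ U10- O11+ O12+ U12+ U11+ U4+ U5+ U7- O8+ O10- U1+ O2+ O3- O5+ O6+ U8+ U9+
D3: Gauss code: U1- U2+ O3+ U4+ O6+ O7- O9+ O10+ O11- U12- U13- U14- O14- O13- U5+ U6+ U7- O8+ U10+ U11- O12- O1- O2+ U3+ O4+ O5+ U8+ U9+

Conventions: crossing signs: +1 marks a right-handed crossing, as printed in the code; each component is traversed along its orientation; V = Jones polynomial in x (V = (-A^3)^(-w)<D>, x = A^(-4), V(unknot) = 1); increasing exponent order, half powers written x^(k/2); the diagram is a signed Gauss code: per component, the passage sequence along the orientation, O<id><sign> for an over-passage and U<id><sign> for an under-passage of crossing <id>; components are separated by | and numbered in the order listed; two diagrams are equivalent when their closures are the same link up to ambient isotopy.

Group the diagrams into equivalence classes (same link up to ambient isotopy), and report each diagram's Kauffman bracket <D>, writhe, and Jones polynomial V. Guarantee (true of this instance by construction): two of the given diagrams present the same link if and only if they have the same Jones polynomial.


classes: {D1, D2, D3}
V(D1) = x - x^2 + 2x^3 - x^4 + x^5 - x^6  [12 crossings, <D> = -A^-6 + A^-2 - A^2 + 2A^6 - A^10 + A^14, w = +6]
D2 (bracket -A^-6 + A^-2 - A^2 + 2A^6 - A^10 + A^14; 12 crossings at w = +6): V = x - x^2 + 2x^3 - x^4 + x^5 - x^6
D3 (bracket -A^-18 + A^-14 - A^-10 + 2A^-6 - A^-2 + A^2; 14 crossings at w = +2): V = x - x^2 + 2x^3 - x^4 + x^5 - x^6
note: one V(x) for all 3 diagrams — one class (guaranteed)


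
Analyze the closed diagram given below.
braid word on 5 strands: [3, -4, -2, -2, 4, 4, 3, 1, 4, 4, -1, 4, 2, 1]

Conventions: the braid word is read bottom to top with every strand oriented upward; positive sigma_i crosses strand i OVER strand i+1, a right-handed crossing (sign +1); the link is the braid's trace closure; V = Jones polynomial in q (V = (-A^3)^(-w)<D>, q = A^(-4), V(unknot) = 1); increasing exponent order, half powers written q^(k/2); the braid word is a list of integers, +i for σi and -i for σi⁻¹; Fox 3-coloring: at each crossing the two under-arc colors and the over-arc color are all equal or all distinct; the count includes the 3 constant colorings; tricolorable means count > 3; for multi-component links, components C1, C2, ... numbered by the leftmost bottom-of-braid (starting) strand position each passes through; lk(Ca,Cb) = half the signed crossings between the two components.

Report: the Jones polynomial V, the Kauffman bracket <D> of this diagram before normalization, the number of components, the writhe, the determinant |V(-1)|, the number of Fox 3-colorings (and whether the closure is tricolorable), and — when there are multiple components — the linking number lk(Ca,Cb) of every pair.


V(q) = q + q^3 - q^4
bracket: -A^2 + A^6 + A^14, w = +6
1 component, writhe +6, over 14 crossings
det 3, colorings 9 of 3^14 — tricolorable
observation: the span of V is 3, forcing >= 3 crossings in any diagram


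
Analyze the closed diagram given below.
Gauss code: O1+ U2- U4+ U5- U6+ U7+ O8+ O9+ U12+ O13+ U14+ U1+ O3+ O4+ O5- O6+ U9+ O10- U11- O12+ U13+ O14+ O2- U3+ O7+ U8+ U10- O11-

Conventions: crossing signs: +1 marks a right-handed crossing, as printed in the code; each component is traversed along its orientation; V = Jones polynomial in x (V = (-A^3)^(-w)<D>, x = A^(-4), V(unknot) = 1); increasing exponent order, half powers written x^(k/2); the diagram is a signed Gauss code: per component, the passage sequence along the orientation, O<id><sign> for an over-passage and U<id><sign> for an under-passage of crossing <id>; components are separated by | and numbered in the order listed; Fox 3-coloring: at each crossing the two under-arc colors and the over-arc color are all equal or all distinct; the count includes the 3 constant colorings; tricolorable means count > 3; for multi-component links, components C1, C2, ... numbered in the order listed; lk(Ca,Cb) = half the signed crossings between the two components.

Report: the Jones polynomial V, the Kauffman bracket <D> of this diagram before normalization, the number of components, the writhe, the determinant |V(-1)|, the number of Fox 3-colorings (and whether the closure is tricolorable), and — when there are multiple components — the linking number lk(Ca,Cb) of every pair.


Jones polynomial: V(x) = x^2 - x^3 + 3x^4 - 3x^5 + 3x^6 - 3x^7 + 2x^8 - x^9
<D> = -A^-18 + 2A^-14 - 3A^-10 + 3A^-6 - 3A^-2 + 3A^2 - A^6 + A^10; writhe +6
components 1, writhe +6 (14 crossings)
3-colorings: 3 of 3^14, det 17 — not tricolorable
note: det 17 = |V(-1)|; not divisible by 3, so not tricolorable


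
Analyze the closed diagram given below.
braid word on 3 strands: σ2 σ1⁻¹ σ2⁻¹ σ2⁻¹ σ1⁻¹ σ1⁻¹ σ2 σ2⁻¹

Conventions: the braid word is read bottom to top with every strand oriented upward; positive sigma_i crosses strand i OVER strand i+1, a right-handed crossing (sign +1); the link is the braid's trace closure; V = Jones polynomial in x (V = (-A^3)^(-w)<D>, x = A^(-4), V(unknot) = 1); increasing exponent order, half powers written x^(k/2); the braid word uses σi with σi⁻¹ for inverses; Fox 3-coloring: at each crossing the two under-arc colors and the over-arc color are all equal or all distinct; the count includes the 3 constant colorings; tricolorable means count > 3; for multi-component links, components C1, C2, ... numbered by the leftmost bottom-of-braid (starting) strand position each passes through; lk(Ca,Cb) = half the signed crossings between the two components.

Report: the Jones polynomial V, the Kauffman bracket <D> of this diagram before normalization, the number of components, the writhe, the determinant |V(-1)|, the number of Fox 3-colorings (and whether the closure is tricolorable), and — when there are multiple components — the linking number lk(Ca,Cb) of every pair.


V(x) = -x^-6 + x^-5 - x^-4 + 2x^-3 - x^-2 + x^-1
bracket: A^-8 - A^-4 + 2 - A^4 + A^8 - A^12, w = -4
1 component, writhe -4, over 8 crossings
det 7, colorings 3 of 3^8 — not tricolorable
observation: V spans 5 powers of x: at least 5 crossings in any diagram


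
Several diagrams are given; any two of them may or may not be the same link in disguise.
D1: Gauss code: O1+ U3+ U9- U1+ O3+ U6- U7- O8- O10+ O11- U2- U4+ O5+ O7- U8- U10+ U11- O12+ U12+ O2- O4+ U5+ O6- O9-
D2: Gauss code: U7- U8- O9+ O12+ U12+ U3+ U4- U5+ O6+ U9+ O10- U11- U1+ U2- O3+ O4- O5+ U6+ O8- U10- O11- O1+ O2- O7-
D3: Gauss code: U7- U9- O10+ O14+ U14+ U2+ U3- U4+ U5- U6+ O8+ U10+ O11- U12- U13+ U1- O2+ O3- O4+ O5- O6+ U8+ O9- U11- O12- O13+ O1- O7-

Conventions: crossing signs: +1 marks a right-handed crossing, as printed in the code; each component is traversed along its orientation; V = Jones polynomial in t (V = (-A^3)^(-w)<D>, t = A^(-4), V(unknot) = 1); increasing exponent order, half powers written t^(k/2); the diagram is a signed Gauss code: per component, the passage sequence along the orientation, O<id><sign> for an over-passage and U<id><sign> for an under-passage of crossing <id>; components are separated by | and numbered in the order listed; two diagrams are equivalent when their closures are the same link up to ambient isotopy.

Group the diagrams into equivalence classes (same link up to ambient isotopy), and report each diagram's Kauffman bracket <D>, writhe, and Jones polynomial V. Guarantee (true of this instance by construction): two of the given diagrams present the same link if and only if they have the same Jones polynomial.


grouping into links: {D1} | {D2, D3}
V(D1) = 1  (w 0, c 12, <D> = 1)
D2 (bracket -A^-12 + 2A^-8 - 2A^-4 + 3 - 2A^4 + 2A^8 - A^12; 12 crossings at w = 0): V = -t^-3 + 2t^-2 - 2t^-1 + 3 - 2t + 2t^2 - t^3
D3 (bracket -A^-12 + 2A^-8 - 2A^-4 + 3 - 2A^4 + 2A^8 - A^12; 14 crossings at w = 0): V = -t^-3 + 2t^-2 - 2t^-1 + 3 - 2t + 2t^2 - t^3
why: 2 values of V(t) split the 3 diagrams


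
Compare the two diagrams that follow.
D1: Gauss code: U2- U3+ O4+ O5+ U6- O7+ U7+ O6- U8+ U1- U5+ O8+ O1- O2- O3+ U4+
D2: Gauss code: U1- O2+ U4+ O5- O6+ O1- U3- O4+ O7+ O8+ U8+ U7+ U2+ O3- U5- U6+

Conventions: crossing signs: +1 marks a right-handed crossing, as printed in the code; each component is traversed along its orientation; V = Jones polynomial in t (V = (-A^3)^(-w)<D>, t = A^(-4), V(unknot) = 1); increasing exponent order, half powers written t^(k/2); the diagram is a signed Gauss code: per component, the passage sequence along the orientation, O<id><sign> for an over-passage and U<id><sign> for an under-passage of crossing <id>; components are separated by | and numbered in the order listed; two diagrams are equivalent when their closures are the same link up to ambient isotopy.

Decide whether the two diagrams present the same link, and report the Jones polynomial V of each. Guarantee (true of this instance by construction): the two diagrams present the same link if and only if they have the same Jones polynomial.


equivalent: no
D1 (bracket A^6; 8 crossings at w = +2): V = 1
D2 (bracket A^-2 - A^2 + A^6 - A^10 + A^14; 8 crossings at w = +2): V = t^-2 - t^-1 + 1 - t + t^2
key observation: 2 classes among 2 diagrams; unequal V(t) rules out equality


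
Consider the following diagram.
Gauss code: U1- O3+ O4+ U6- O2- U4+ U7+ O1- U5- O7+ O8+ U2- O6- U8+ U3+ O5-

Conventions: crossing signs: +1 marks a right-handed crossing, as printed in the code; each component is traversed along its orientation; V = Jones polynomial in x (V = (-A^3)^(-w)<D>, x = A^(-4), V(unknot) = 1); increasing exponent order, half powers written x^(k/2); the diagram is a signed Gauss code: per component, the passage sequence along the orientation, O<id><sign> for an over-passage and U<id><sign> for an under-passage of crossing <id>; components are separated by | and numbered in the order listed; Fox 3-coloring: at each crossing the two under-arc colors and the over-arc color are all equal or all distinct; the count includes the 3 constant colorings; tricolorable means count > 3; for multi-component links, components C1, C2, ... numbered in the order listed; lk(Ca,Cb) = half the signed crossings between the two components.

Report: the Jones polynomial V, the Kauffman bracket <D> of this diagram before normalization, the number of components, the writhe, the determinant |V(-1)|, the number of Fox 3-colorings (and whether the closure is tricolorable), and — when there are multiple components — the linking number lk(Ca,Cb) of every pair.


V = x^-4 - 2x^-3 + 3x^-2 - 4x^-1 + 4 - 3x + 3x^2 - x^3
<D> = -A^-12 + 3A^-8 - 3A^-4 + 4 - 4A^4 + 3A^8 - 2A^12 + A^16 (w = 0)
1 component over 8 crossings, w = 0
9 Fox colorings among 3^8, |V(-1)| = 21: tricolorable
why: w = 0 (over 8 crossings) is diagram-only; (-A^3)^(0) removes it from V


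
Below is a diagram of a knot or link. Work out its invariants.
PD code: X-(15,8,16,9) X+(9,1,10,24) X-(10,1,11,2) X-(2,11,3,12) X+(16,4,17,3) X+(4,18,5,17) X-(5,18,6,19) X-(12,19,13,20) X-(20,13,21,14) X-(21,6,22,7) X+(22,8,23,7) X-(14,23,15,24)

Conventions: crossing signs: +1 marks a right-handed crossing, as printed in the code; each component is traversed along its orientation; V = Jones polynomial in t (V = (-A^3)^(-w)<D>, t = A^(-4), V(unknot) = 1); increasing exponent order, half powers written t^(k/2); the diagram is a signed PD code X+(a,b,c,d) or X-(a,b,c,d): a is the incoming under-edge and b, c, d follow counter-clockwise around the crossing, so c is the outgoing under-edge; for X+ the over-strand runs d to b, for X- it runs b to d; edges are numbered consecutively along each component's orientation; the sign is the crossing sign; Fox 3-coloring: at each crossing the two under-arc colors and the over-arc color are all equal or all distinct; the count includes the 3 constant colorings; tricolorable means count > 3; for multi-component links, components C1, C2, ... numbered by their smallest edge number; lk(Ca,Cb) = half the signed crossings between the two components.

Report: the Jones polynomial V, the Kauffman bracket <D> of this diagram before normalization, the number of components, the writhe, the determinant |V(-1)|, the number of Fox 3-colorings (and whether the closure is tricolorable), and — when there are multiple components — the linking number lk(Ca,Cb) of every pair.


Jones polynomial: V(t) = -t^-4 + t^-3 + t^-1
<D> = A^-8 + 1 - A^4; writhe -4
components 1, writhe -4 (12 crossings)
3-colorings: 9 of 3^12, det 3 — tricolorable
note: V spans 3 powers of t: at least 3 crossings in any diagram


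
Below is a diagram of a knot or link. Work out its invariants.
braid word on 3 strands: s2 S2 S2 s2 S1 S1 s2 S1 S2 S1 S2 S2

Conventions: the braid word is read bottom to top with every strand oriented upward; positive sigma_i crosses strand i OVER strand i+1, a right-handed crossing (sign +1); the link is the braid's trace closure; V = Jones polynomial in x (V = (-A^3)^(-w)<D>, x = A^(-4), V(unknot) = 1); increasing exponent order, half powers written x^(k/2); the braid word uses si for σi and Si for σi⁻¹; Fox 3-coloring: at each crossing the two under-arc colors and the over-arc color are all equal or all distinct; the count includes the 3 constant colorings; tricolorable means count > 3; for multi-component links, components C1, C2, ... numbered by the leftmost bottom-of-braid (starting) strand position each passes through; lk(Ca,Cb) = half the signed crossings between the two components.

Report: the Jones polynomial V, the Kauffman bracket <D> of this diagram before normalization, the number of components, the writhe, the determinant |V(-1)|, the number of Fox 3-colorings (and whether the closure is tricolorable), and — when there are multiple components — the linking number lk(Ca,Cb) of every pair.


V(x) = x^-8 - 2x^-7 + x^-6 - 2x^-5 + 2x^-4 + x^-2
bracket: A^-10 + 2A^-2 - 2A^2 + A^6 - 2A^10 + A^14, w = -6
1 component, writhe -6, over 12 crossings
det 9, colorings 27 of 3^12 — tricolorable
observation: w = -6 shifts under R1 moves; the (-A^3)^(6) factor cancels that in V
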